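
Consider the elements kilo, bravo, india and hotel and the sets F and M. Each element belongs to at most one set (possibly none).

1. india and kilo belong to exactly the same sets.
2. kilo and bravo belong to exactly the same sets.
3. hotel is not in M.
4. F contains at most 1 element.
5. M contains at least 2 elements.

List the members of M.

M = {bravo, india, kilo}

From (3): hotel ∉ M.
Suppose kilo ∉ M: no assignment then satisfies all the clues, so kilo ∈ M.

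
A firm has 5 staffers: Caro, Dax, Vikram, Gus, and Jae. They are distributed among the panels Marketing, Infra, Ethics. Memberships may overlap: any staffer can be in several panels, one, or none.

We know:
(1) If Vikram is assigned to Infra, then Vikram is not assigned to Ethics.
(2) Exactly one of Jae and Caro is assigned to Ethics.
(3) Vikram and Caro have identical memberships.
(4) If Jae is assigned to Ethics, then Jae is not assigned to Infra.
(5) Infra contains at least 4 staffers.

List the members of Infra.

Infra = {Caro, Dax, Gus, Vikram}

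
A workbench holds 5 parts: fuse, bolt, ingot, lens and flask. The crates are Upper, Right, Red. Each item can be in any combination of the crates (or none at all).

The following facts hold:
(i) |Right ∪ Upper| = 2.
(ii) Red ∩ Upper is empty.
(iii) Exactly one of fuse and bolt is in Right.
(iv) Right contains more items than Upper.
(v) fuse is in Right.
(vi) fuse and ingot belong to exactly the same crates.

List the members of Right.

Right = {fuse, ingot}

From (v): fuse ∈ Right.
(iii) (exactly one): bolt ∉ Right.
(vi): ingot matches fuse: ingot ∈ Right.
Suppose lens ∈ Right: no assignment then satisfies all the clues, so lens ∉ Right.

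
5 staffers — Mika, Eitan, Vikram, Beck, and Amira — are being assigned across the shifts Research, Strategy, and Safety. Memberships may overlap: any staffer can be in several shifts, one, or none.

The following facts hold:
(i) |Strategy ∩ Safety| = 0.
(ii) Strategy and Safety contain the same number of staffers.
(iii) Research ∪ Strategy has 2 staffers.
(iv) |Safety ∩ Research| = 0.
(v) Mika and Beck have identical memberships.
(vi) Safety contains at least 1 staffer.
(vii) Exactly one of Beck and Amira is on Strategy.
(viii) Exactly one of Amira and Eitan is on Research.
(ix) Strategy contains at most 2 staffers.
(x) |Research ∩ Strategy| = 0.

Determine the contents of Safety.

Safety = {Vikram}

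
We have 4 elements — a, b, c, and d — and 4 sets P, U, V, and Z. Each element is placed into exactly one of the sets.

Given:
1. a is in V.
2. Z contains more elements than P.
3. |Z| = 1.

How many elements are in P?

0

From (1): a ∈ V.
Suppose b ∈ P: no assignment then satisfies all the clues, so b ∉ P.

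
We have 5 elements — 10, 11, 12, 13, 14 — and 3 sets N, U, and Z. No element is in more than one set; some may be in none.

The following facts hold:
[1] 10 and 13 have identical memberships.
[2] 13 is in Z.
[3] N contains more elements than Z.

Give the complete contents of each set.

N = {11, 12, 14}; U = {}; Z = {10, 13}

From (2): 13 ∈ Z.
(1): 10 matches 13: 10 ∉ N.
(1): 10 matches 13: 10 ∉ U.
(1): 10 matches 13: 10 ∈ Z.
Suppose 11 ∉ N: no assignment then satisfies all the clues, so 11 ∈ N.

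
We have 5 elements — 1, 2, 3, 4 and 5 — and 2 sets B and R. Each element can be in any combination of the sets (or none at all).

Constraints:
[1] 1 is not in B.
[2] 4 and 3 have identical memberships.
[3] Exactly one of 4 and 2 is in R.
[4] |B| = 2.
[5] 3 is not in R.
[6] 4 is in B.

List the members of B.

From (1): 1 ∉ B.
From (5): 3 ∉ R.
From (6): 4 ∈ B.
(2): 3 matches 4: 3 ∈ B.
(2): 4 matches 3: 4 ∉ R.
(3) (exactly one): 2 ∈ R.
(4): B already has 2, so the rest are out.

B = {3, 4}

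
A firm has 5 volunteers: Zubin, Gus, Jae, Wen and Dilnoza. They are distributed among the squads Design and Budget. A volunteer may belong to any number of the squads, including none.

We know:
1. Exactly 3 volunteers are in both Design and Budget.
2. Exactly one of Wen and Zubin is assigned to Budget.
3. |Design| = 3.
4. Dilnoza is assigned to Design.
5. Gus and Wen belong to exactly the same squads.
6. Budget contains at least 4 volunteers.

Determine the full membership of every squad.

Design = {Dilnoza, Gus, Wen}; Budget = {Dilnoza, Gus, Jae, Wen}

From (4): Dilnoza ∈ Design.
Suppose Zubin ∈ Design: no assignment then satisfies all the clues, so Zubin ∉ Design.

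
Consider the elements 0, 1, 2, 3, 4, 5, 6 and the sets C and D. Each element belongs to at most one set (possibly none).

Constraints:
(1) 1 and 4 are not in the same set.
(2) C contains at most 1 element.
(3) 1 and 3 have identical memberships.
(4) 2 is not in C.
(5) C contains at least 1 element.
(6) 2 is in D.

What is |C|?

1

From (4): 2 ∉ C.
From (6): 2 ∈ D.
Suppose 1 ∈ C: no assignment then satisfies all the clues, so 1 ∉ C.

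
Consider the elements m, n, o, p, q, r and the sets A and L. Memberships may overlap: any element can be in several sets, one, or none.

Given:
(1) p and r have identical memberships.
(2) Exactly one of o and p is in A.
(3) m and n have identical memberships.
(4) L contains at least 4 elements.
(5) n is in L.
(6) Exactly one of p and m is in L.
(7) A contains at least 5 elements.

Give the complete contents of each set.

A = {m, n, p, q, r}; L = {m, n, o, q}

From (5): n ∈ L.
(3): m matches n: m ∈ L.
(6) (exactly one): p ∉ L.
(1): r matches p: r ∉ L.
(4): only 4 candidates remain for L, so all are in.
Suppose m ∉ A: no assignment then satisfies all the clues, so m ∈ A.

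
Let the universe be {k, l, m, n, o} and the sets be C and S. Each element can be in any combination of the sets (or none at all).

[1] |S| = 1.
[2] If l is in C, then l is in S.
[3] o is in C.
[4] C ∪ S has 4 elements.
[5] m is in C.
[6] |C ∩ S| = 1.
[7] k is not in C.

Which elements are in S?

S = {l}

From (3): o ∈ C.
From (5): m ∈ C.
From (7): k ∉ C.
Suppose k ∈ S: no assignment then satisfies all the clues, so k ∉ S.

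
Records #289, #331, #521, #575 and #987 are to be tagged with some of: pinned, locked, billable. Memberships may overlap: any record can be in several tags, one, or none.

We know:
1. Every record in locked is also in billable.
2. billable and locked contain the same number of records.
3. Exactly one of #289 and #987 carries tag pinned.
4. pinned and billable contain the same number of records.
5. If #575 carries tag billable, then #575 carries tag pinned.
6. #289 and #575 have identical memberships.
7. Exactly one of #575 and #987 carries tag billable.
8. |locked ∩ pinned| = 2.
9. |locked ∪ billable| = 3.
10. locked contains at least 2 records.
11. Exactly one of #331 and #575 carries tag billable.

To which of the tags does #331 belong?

#331: pinned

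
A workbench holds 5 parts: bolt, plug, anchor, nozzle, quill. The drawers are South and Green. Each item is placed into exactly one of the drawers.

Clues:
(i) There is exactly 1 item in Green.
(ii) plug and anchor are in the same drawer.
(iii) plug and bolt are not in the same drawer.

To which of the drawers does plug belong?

plug: South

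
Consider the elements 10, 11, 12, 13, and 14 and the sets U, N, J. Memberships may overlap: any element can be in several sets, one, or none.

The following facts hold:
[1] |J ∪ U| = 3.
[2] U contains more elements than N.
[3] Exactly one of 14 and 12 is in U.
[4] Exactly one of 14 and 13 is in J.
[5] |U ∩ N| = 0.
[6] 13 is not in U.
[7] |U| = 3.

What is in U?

U = {10, 11, 14}

From (6): 13 ∉ U.
Suppose 10 ∉ U: no assignment then satisfies all the clues, so 10 ∈ U.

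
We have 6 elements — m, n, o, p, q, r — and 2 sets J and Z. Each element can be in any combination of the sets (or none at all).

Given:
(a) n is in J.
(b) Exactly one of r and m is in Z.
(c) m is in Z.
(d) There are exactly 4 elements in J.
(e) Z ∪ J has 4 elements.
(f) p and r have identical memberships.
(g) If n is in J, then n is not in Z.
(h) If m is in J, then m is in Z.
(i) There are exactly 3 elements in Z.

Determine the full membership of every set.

J = {m, n, o, q}; Z = {m, o, q}

From (a): n ∈ J.
From (c): m ∈ Z.
(b) (exactly one): r ∉ Z.
(f): p matches r: p ∉ Z.
(g): n ∉ Z.
(i): only 3 candidates remain for Z, so all are in.
Suppose m ∉ J: no assignment then satisfies all the clues, so m ∈ J.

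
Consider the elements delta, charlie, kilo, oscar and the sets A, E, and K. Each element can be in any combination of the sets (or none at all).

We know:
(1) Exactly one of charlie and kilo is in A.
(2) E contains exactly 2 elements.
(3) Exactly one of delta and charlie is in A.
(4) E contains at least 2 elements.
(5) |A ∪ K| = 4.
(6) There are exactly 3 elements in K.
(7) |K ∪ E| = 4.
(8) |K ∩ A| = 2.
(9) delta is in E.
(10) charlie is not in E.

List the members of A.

From (9): delta ∈ E.
From (10): charlie ∉ E.
Suppose delta ∉ A: no assignment then satisfies all the clues, so delta ∈ A.

A = {delta, kilo, oscar}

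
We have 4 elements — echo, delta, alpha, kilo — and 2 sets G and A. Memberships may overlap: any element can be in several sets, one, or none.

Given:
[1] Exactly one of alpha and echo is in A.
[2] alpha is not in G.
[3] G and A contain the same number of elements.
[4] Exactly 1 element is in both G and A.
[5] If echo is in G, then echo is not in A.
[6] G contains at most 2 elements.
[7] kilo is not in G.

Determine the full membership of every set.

G = {delta, echo}; A = {alpha, delta}

From (2): alpha ∉ G.
From (7): kilo ∉ G.
Suppose echo ∉ G: no assignment then satisfies all the clues, so echo ∈ G.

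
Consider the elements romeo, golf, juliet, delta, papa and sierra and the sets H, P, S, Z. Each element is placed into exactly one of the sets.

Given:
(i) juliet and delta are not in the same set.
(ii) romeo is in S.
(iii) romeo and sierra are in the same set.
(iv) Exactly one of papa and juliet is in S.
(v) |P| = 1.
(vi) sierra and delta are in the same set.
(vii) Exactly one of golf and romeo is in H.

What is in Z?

Z = {}

From (ii): romeo ∈ S.
(iii): sierra matches romeo: sierra ∉ H.
(iii): sierra matches romeo: sierra ∉ P.
(iii): sierra matches romeo: sierra ∈ S.
(vi): delta matches sierra: delta ∉ H.
(vi): delta matches sierra: delta ∉ P.
(vi): delta matches sierra: delta ∈ S.
(vii) (exactly one): golf ∈ H.
(i): juliet ∉ S.
(iv) (exactly one): papa ∈ S.
(v): only 1 candidates remain for P, so all are in.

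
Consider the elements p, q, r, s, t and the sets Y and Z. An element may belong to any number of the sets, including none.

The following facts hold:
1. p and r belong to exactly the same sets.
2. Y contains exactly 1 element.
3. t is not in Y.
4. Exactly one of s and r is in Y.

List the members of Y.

Y = {s}

From (3): t ∉ Y.
Suppose p ∈ Y: no assignment then satisfies all the clues, so p ∉ Y.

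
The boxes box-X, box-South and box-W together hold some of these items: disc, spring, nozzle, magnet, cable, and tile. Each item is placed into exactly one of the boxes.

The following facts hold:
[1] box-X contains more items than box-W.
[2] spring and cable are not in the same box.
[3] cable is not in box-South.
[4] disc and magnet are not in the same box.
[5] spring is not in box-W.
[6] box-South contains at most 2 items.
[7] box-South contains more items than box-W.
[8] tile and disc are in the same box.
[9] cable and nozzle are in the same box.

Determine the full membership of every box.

box-X = {cable, disc, nozzle, tile}; box-South = {magnet, spring}; box-W = {}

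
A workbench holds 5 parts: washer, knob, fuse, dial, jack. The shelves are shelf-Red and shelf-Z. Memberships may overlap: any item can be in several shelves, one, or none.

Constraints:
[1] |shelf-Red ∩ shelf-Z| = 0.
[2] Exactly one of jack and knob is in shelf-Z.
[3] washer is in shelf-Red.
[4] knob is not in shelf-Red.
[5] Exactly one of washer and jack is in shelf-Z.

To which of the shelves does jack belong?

jack: shelf-Z

From (3): washer ∈ shelf-Red.
From (4): knob ∉ shelf-Red.
Suppose jack ∈ shelf-Red: no assignment then satisfies all the clues, so jack ∉ shelf-Red.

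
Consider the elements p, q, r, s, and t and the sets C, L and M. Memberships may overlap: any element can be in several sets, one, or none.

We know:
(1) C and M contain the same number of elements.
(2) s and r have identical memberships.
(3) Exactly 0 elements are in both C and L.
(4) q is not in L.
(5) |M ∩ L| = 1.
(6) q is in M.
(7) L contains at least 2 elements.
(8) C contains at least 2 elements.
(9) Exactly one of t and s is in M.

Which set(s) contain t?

t: L, M

From (4): q ∉ L.
From (6): q ∈ M.
Suppose t ∈ C: no assignment then satisfies all the clues, so t ∉ C.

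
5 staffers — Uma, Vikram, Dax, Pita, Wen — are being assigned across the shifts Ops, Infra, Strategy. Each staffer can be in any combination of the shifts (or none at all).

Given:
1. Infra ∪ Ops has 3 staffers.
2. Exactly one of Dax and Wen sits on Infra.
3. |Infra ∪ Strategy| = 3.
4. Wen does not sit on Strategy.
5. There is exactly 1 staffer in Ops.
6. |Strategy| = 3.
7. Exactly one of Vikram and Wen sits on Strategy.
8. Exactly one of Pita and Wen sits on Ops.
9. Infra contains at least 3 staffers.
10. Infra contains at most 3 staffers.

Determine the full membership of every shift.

Ops = {Pita}; Infra = {Dax, Pita, Vikram}; Strategy = {Dax, Pita, Vikram}

From (4): Wen ∉ Strategy.
(7) (exactly one): Vikram ∈ Strategy.
Suppose Uma ∈ Ops: no assignment then satisfies all the clues, so Uma ∉ Ops.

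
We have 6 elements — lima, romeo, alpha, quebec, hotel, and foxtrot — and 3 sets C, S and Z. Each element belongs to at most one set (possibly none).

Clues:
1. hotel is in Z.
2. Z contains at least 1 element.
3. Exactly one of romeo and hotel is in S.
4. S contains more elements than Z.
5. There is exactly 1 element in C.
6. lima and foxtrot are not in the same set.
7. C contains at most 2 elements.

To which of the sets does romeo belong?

From (1): hotel ∈ Z.
(3) (exactly one): romeo ∈ S.

romeo: S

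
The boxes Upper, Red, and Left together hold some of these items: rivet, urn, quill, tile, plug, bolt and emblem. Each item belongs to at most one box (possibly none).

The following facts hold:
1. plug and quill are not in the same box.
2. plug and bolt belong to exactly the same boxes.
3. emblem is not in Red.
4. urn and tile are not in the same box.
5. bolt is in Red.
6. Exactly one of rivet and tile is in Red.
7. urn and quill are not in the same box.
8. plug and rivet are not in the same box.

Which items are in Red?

From (3): emblem ∉ Red.
From (5): bolt ∈ Red.
(2): plug matches bolt: plug ∉ Upper.
(2): plug matches bolt: plug ∈ Red.
(8): rivet ∉ Red.
(1): quill ∉ Red.
(6) (exactly one): tile ∈ Red.
(4): urn ∉ Red.

Red = {bolt, plug, tile}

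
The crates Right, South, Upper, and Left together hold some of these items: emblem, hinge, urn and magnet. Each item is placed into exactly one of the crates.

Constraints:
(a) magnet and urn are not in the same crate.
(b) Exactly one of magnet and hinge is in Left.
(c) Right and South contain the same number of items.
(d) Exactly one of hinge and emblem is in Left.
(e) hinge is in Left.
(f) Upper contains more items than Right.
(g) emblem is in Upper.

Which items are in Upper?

Upper = {emblem, magnet}

From (e): hinge ∈ Left.
From (g): emblem ∈ Upper.
(b) (exactly one): magnet ∉ Left.
Suppose urn ∈ Upper: no assignment then satisfies all the clues, so urn ∉ Upper.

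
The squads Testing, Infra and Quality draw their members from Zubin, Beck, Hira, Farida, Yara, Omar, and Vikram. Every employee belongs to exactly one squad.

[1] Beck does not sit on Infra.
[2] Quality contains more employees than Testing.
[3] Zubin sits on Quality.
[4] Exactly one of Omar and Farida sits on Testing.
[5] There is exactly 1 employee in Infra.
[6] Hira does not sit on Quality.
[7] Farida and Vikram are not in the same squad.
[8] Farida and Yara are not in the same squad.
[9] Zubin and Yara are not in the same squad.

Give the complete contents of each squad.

Testing = {Farida, Hira}; Infra = {Yara}; Quality = {Beck, Omar, Vikram, Zubin}

From (1): Beck ∉ Infra.
From (3): Zubin ∈ Quality.
From (6): Hira ∉ Quality.
(9): Yara ∉ Quality.
Suppose Beck ∈ Testing: no assignment then satisfies all the clues, so Beck ∉ Testing.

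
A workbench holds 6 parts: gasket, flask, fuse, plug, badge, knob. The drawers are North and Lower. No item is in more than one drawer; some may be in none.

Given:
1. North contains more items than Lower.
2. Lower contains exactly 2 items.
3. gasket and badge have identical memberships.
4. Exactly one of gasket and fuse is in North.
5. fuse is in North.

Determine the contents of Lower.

Lower = {badge, gasket}

From (5): fuse ∈ North.
(4) (exactly one): gasket ∉ North.
(3): badge matches gasket: badge ∉ North.
Suppose gasket ∉ Lower: no assignment then satisfies all the clues, so gasket ∈ Lower.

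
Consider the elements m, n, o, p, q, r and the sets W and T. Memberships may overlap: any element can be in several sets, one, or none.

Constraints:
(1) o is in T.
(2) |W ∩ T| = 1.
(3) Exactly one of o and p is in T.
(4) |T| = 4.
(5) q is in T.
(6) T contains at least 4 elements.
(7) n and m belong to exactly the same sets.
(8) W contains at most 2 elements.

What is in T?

T = {m, n, o, q}

From (1): o ∈ T.
From (5): q ∈ T.
(3) (exactly one): p ∉ T.
Suppose m ∉ T: no assignment then satisfies all the clues, so m ∈ T.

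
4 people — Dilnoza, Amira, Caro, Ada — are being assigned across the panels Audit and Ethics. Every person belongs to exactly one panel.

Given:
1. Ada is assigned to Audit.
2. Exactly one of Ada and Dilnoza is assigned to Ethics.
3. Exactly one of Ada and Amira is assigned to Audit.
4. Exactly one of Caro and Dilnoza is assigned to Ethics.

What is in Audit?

Audit = {Ada, Caro}

From (1): Ada ∈ Audit.
(2) (exactly one): Dilnoza ∈ Ethics.
(3) (exactly one): Amira ∉ Audit.
(4) (exactly one): Caro ∉ Ethics.
Only one panel left: Amira ∈ Ethics.
Only one panel left: Caro ∈ Audit.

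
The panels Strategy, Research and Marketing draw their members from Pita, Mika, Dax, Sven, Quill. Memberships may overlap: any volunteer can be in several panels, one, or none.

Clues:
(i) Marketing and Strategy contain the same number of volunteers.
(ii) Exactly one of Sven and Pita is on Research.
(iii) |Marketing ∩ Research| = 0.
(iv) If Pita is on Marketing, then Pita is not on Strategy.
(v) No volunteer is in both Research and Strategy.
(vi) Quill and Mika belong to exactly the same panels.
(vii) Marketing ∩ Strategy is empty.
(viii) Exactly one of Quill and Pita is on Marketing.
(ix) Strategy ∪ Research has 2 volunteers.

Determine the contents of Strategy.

Strategy = {Dax}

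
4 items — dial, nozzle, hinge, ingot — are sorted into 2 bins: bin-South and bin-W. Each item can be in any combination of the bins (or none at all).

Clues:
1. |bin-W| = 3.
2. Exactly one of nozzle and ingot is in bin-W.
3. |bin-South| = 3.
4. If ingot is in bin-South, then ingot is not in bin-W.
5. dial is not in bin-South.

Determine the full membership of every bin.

bin-South = {hinge, ingot, nozzle}; bin-W = {dial, hinge, nozzle}

From (5): dial ∉ bin-South.
(3): only 3 candidates remain for bin-South, so all are in.
(4): ingot ∉ bin-W.
(1): only 3 candidates remain for bin-W, so all are in.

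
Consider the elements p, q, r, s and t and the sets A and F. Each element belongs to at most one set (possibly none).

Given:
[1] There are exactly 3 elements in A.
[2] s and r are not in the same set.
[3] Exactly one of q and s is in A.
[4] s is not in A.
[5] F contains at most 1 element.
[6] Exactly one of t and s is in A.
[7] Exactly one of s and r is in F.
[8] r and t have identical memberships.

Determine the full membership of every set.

A = {q, r, t}; F = {s}

From (4): s ∉ A.
(3) (exactly one): q ∈ A.
(6) (exactly one): t ∈ A.
(8): r matches t: r ∈ A.
(1): A already has 3, so the rest are out.
(7) (exactly one): s ∈ F.
(5): F already has 1, so the rest are out.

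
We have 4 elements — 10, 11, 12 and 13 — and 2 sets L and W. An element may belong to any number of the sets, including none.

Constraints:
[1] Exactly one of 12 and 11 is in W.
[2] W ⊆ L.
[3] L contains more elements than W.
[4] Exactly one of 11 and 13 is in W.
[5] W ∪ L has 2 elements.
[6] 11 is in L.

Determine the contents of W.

From (6): 11 ∈ L.
Suppose 10 ∈ W: no assignment then satisfies all the clues, so 10 ∉ W.

W = {11}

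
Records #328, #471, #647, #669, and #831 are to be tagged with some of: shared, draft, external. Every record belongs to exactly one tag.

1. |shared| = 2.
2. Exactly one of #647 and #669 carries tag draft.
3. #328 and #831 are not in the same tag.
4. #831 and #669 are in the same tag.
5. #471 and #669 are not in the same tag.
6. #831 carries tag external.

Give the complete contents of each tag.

From (6): #831 ∈ external.
(3): #328 ∉ external.
(4): #669 matches #831: #669 ∉ shared.
(4): #669 matches #831: #669 ∉ draft.
(4): #669 matches #831: #669 ∈ external.
(5): #471 ∉ external.
(2) (exactly one): #647 ∈ draft.
(1): only 2 candidates remain for shared, so all are in.

shared = {#328, #471}; draft = {#647}; external = {#669, #831}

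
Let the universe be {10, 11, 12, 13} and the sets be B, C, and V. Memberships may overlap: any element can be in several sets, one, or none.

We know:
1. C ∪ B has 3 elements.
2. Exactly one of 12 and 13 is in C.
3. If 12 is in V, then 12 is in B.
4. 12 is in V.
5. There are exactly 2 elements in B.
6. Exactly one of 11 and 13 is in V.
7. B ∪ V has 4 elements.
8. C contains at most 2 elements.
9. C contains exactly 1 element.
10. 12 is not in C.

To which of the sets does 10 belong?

10: V

From (4): 12 ∈ V.
From (10): 12 ∉ C.
(2) (exactly one): 13 ∈ C.
(3): 12 ∈ B.
(9): C already has 1, so the rest are out.
Suppose 10 ∈ B: no assignment then satisfies all the clues, so 10 ∉ B.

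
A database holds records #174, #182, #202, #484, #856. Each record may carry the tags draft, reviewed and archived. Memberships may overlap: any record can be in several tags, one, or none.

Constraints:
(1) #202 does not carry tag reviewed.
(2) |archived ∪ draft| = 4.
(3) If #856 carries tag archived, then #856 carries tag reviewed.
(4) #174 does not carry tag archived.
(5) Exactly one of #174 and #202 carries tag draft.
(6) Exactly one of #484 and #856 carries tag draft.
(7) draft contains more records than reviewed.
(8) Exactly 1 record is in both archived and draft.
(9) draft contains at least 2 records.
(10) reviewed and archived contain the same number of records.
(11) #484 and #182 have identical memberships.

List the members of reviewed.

reviewed = {#174, #856}

From (1): #202 ∉ reviewed.
From (4): #174 ∉ archived.
Suppose #174 ∉ reviewed: no assignment then satisfies all the clues, so #174 ∈ reviewed.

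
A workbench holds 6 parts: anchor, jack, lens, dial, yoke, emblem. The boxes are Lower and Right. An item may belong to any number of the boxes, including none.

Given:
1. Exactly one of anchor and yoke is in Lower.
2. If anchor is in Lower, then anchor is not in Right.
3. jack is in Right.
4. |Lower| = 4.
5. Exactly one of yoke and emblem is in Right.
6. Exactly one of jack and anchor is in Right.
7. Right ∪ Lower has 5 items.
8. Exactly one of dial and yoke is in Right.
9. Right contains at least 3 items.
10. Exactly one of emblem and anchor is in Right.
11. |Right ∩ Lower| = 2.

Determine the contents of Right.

Right = {dial, emblem, jack}

From (3): jack ∈ Right.
(6) (exactly one): anchor ∉ Right.
(10) (exactly one): emblem ∈ Right.
(5) (exactly one): yoke ∉ Right.
(8) (exactly one): dial ∈ Right.
Suppose lens ∈ Right: no assignment then satisfies all the clues, so lens ∉ Right.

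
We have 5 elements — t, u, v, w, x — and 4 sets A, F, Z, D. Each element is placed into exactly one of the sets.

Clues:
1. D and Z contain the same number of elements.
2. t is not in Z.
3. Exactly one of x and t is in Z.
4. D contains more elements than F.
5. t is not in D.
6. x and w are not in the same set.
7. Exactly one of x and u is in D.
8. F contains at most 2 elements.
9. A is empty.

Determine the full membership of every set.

A = {}; F = {t}; Z = {v, x}; D = {u, w}

From (2): t ∉ Z.
From (5): t ∉ D.
(3) (exactly one): x ∈ Z.
(6): w ∉ Z.
(7) (exactly one): u ∈ D.
(9): A already has 0, so the rest are out.
Only one set left: t ∈ F.
Suppose v ∈ F: no assignment then satisfies all the clues, so v ∉ F.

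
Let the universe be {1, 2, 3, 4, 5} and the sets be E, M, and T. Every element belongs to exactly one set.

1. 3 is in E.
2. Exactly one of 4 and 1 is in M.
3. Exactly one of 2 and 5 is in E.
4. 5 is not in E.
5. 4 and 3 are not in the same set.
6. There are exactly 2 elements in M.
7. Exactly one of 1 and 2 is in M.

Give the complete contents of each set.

E = {2, 3}; M = {1, 5}; T = {4}

From (1): 3 ∈ E.
From (4): 5 ∉ E.
(3) (exactly one): 2 ∈ E.
(5): 4 ∉ E.
(7) (exactly one): 1 ∈ M.
(2) (exactly one): 4 ∉ M.
(6): only 2 candidates remain for M, so all are in.
Only one set left: 4 ∈ T.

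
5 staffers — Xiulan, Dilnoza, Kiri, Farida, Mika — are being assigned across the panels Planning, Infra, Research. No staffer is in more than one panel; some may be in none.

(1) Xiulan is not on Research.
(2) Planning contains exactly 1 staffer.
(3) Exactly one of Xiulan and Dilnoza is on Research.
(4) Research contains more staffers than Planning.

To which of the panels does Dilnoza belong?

Dilnoza: Research

From (1): Xiulan ∉ Research.
(3) (exactly one): Dilnoza ∈ Research.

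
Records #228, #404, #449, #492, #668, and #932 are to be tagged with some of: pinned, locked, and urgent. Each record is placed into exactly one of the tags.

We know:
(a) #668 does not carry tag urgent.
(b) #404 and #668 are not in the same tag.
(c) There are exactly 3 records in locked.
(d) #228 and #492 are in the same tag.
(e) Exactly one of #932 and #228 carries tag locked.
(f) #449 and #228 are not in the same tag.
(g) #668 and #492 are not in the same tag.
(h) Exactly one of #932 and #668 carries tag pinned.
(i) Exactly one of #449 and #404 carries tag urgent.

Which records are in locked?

From (a): #668 ∉ urgent.
Suppose #228 ∉ locked: no assignment then satisfies all the clues, so #228 ∈ locked.

locked = {#228, #404, #492}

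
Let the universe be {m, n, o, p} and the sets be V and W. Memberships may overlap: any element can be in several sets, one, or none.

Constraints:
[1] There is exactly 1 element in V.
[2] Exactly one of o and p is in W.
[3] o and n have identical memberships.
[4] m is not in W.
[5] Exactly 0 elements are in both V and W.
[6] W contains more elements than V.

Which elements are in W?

W = {n, o}

From (4): m ∉ W.
Suppose n ∉ W: no assignment then satisfies all the clues, so n ∈ W.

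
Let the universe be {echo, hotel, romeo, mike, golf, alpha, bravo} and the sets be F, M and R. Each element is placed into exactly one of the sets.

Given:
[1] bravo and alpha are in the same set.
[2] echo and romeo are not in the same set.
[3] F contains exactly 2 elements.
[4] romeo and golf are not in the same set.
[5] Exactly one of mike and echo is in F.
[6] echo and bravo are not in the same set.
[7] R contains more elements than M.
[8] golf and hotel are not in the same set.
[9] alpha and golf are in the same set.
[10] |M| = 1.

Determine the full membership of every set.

F = {echo, hotel}; M = {romeo}; R = {alpha, bravo, golf, mike}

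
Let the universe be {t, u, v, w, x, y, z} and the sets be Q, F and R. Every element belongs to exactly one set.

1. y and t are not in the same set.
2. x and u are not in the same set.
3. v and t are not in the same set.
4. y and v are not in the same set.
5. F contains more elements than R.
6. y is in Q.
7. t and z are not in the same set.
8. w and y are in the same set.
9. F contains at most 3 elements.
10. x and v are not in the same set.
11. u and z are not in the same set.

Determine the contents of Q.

Q = {w, x, y, z}

From (6): y ∈ Q.
(1): t ∉ Q.
(4): v ∉ Q.
(8): w matches y: w ∈ Q.
Suppose u ∈ Q: no assignment then satisfies all the clues, so u ∉ Q.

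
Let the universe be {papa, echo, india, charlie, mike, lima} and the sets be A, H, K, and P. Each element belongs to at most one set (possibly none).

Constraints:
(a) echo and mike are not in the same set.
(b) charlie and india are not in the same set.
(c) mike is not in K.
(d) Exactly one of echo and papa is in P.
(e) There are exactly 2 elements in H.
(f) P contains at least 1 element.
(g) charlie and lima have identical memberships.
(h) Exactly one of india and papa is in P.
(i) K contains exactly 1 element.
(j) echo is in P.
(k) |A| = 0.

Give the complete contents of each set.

A = {}; H = {charlie, lima}; K = {papa}; P = {echo, india}

From (c): mike ∉ K.
From (j): echo ∈ P.
(a): mike ∉ P.
(d) (exactly one): papa ∉ P.
(h) (exactly one): india ∈ P.
(k): A already has 0, so the rest are out.
(b): charlie ∉ P.
(g): lima matches charlie: lima ∉ P.
Suppose papa ∈ H: no assignment then satisfies all the clues, so papa ∉ H.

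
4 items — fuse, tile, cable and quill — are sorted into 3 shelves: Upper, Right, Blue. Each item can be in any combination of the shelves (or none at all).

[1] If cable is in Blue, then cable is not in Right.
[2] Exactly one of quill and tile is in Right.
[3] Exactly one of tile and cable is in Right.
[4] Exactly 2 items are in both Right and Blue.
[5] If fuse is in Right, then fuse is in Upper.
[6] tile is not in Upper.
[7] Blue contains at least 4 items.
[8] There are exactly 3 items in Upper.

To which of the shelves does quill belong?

quill: Blue, Upper

From (6): tile ∉ Upper.
(7): only 4 candidates remain for Blue, so all are in.
(8): only 3 candidates remain for Upper, so all are in.
(1): cable ∉ Right.
(3) (exactly one): tile ∈ Right.
(2) (exactly one): quill ∉ Right.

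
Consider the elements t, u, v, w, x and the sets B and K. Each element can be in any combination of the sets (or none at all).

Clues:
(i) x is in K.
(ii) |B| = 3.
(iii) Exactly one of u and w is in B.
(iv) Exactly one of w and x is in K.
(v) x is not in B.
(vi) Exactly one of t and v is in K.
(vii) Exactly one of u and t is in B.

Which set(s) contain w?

From (i): x ∈ K.
From (v): x ∉ B.
(iv) (exactly one): w ∉ K.
Suppose w ∉ B: no assignment then satisfies all the clues, so w ∈ B.

w: B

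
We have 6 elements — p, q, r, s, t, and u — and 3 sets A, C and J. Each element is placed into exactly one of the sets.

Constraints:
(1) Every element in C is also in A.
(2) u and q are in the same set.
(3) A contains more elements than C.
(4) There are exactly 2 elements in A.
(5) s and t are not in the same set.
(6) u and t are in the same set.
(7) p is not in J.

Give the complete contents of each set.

A = {p, s}; C = {}; J = {q, r, t, u}

From (7): p ∉ J.
Suppose p ∉ A: no assignment then satisfies all the clues, so p ∈ A.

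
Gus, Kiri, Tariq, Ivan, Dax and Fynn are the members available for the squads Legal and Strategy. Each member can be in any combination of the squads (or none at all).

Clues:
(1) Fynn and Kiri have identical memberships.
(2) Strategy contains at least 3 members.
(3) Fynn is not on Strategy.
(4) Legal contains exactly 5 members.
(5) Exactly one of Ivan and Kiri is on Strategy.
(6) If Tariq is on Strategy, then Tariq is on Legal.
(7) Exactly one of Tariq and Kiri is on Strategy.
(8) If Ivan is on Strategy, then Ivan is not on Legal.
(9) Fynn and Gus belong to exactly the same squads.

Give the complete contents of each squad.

From (3): Fynn ∉ Strategy.
(1): Kiri matches Fynn: Kiri ∉ Strategy.
(5) (exactly one): Ivan ∈ Strategy.
(7) (exactly one): Tariq ∈ Strategy.
(8): Ivan ∉ Legal.
(9): Gus matches Fynn: Gus ∉ Strategy.
(2): only 3 candidates remain for Strategy, so all are in.
(4): only 5 candidates remain for Legal, so all are in.

Legal = {Dax, Fynn, Gus, Kiri, Tariq}; Strategy = {Dax, Ivan, Tariq}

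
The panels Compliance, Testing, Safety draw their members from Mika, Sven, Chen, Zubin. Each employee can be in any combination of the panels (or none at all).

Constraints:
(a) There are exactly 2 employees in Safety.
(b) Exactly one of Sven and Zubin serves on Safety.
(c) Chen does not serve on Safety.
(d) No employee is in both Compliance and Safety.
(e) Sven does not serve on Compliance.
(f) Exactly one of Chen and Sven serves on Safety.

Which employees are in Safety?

From (c): Chen ∉ Safety.
From (e): Sven ∉ Compliance.
(f) (exactly one): Sven ∈ Safety.
(b) (exactly one): Zubin ∉ Safety.
(a): only 2 candidates remain for Safety, so all are in.
(d) (disjoint): Mika ∉ Compliance.

Safety = {Mika, Sven}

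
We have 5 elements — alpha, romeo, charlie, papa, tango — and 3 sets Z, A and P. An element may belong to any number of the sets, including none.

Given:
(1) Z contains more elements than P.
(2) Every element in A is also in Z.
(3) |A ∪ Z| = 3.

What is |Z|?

3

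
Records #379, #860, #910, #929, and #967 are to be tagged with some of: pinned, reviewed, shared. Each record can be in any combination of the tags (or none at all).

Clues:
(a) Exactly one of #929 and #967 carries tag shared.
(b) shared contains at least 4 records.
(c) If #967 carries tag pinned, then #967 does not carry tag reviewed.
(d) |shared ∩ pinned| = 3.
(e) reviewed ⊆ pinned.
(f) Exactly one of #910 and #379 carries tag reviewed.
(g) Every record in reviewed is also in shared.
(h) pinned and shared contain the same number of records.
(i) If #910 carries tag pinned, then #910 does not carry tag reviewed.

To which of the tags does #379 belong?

#379: pinned, reviewed, shared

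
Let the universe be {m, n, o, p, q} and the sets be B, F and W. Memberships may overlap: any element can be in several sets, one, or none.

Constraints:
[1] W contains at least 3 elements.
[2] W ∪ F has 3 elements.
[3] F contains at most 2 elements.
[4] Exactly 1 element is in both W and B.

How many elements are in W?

3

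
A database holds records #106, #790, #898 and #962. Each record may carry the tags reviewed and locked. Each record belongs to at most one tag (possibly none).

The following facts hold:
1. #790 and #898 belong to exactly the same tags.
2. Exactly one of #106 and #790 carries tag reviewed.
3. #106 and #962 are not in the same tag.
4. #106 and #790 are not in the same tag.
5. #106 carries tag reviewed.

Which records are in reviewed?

From (5): #106 ∈ reviewed.
(2) (exactly one): #790 ∉ reviewed.
(3): #962 ∉ reviewed.
(1): #898 matches #790: #898 ∉ reviewed.

reviewed = {#106}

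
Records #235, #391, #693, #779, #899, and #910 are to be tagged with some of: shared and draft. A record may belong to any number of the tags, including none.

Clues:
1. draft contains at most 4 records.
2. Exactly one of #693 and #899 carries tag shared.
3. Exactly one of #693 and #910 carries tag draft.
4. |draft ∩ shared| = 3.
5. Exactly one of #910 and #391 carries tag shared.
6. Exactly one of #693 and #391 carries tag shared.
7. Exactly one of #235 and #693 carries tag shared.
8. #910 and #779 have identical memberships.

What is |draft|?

4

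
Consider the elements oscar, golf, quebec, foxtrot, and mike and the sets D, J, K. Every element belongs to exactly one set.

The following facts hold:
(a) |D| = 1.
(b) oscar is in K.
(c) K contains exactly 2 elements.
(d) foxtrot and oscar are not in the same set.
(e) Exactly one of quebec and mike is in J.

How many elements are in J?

From (b): oscar ∈ K.
(d): foxtrot ∉ K.

2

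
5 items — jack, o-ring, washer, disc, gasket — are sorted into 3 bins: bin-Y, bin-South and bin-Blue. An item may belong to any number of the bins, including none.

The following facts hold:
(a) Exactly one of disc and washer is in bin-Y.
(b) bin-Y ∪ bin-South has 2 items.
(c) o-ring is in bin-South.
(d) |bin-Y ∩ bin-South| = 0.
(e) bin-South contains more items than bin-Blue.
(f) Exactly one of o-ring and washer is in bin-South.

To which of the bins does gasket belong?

gasket: none

From (c): o-ring ∈ bin-South.
(f) (exactly one): washer ∉ bin-South.
Suppose gasket ∈ bin-Y: no assignment then satisfies all the clues, so gasket ∉ bin-Y.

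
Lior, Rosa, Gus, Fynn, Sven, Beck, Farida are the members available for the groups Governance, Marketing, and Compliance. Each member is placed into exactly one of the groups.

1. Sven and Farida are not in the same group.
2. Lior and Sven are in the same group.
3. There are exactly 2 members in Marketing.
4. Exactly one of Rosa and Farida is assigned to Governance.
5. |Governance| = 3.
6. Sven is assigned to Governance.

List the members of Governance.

From (6): Sven ∈ Governance.
(1): Farida ∉ Governance.
(2): Lior matches Sven: Lior ∈ Governance.
(4) (exactly one): Rosa ∈ Governance.
(5): Governance already has 3, so the rest are out.

Governance = {Lior, Rosa, Sven}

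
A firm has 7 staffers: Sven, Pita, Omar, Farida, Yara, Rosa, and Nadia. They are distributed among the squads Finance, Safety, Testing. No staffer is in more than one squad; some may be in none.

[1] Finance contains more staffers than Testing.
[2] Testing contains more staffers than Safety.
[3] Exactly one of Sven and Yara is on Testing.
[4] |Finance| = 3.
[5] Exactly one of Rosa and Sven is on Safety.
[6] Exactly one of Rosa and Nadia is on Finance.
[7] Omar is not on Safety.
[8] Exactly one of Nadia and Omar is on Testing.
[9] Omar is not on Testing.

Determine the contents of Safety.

From (7): Omar ∉ Safety.
From (9): Omar ∉ Testing.
(8) (exactly one): Nadia ∈ Testing.
(6) (exactly one): Rosa ∈ Finance.
(5) (exactly one): Sven ∈ Safety.
(3) (exactly one): Yara ∈ Testing.
Suppose Pita ∈ Safety: no assignment then satisfies all the clues, so Pita ∉ Safety.

Safety = {Sven}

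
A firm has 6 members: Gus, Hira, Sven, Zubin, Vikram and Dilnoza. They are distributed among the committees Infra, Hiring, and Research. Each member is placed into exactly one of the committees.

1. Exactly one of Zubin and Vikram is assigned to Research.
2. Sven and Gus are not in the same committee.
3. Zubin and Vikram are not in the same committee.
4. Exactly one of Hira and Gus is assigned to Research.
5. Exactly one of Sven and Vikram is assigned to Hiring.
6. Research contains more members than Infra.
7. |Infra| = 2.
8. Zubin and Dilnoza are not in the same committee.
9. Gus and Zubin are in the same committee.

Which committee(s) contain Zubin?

Zubin: Infra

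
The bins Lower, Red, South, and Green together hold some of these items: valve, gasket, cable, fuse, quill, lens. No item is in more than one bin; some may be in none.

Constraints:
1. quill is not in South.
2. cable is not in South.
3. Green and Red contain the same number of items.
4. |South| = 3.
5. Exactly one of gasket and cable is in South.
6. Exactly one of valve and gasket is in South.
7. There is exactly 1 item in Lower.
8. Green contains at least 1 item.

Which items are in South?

South = {fuse, gasket, lens}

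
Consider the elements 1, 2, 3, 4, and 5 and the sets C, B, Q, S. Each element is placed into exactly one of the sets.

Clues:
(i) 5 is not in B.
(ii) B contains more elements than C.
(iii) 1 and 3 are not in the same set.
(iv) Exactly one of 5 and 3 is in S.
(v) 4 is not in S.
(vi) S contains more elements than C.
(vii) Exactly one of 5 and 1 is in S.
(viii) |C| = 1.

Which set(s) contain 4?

From (i): 5 ∉ B.
From (v): 4 ∉ S.
Suppose 4 ∈ C: no assignment then satisfies all the clues, so 4 ∉ C.

4: B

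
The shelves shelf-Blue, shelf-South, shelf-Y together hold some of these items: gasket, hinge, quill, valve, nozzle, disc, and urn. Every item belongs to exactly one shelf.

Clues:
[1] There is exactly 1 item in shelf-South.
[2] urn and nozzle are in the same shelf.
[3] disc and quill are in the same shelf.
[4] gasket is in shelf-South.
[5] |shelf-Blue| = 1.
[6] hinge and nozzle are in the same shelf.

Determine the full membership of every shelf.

shelf-Blue = {valve}; shelf-South = {gasket}; shelf-Y = {disc, hinge, nozzle, quill, urn}

From (4): gasket ∈ shelf-South.
(1): shelf-South already has 1, so the rest are out.
Suppose hinge ∈ shelf-Blue: no assignment then satisfies all the clues, so hinge ∉ shelf-Blue.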